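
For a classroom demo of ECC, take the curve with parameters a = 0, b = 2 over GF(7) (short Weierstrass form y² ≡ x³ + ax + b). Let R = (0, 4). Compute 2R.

(0, 3)

tangent at (0, 4): λ = (3·0² + 0)/(2·4) ≡ 0/1. 1⁻¹ ≡ 1 (mod 7) since 1·1 = 1 ≡ 1, so λ ≡ 0·1 ≡ 0.
  x = λ² - 0 - 0 = 0 - 0 ≡ 0; y = λ·(0 - 0) - 4 ≡ 3. → (0, 3)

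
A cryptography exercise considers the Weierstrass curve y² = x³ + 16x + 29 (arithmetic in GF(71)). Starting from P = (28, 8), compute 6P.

Repeated addition: build up to 6P.
2P: tangent at (28, 8): λ = (3·28² + 16)/(2·8) ≡ 25/16. 16⁻¹ ≡ 40 (mod 71), so λ ≡ 25·40 ≡ 6.
  x = λ² - 28 - 28 = 36 - 56 ≡ 51; y = λ·(28 - 51) - 8 ≡ 67. → (51, 67)
3P: (51, 67) + (28, 8). λ = (8 - 67)/(28 - 51) ≡ 12/48 mod 71. 48⁻¹ ≡ 37 (mod 71) since 48·37 = 1776 ≡ 1, so λ ≡ 18.
  x = λ² - 51 - 28 = 324 - 79 ≡ 32; y = λ·(51 - 32) - 67 ≡ 62. → (32, 62)
4P: (32, 62) + (28, 8). λ = (8 - 62)/(28 - 32) ≡ 17/67 mod 71. 67⁻¹ ≡ 53 (mod 71), so λ ≡ 49.
  x = λ² - 32 - 28 = 2401 - 60 ≡ 69; y = λ·(32 - 69) - 62 ≡ 42. → (69, 42)
5P: (69, 42) + (28, 8). λ = (8 - 42)/(28 - 69) ≡ 37/30 mod 71. 30⁻¹ ≡ 45 (mod 71) since 30·45 = 1350 ≡ 1, so λ ≡ 32.
  x = λ² - 69 - 28 = 1024 - 97 ≡ 4; y = λ·(69 - 4) - 42 ≡ 50. → (4, 50)
6P: (4, 50) + (28, 8). λ = (8 - 50)/(28 - 4) ≡ 29/24 mod 71. 24⁻¹ ≡ 3 (mod 71), so λ ≡ 16.
  x = λ² - 4 - 28 = 256 - 32 ≡ 11; y = λ·(4 - 11) - 50 ≡ 51. → (11, 51)

(11, 51)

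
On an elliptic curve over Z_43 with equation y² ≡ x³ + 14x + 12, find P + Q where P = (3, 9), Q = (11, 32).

(3, 34)

(3, 9) + (11, 32). λ = (32 - 9)/(11 - 3) ≡ 23/8 mod 43. 8⁻¹ ≡ 27 (mod 43), so λ ≡ 19.
  x = λ² - 3 - 11 = 361 - 14 ≡ 3; y = λ·(3 - 3) - 9 ≡ 34. → (3, 34)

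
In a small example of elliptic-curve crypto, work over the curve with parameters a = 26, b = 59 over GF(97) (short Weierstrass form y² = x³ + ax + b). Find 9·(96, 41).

(33, 73)

Write P = (96, 41).
Repeated addition: build up to 9P.
2P: tangent at (96, 41): λ = (3·96² + 26)/(2·41) ≡ 29/82. 82⁻¹ ≡ 84 (mod 97) since 82·84 = 6888 ≡ 1, so λ ≡ 29·84 ≡ 11.
  x = λ² - 96 - 96 = 121 - 192 ≡ 26; y = λ·(96 - 26) - 41 ≡ 50. → (26, 50)
3P: (26, 50) + (96, 41). λ = (41 - 50)/(96 - 26) ≡ 88/70 mod 97. 70⁻¹ ≡ 79 (mod 97), so λ ≡ 65.
  x = λ² - 26 - 96 = 4225 - 122 ≡ 29; y = λ·(26 - 29) - 50 ≡ 46. → (29, 46)
4P: (29, 46) + (96, 41). λ = (41 - 46)/(96 - 29) ≡ 92/67 mod 97. 67⁻¹ ≡ 42 (mod 97) since 67·42 = 2814 ≡ 1, so λ ≡ 81.
  x = λ² - 29 - 96 = 6561 - 125 ≡ 34; y = λ·(29 - 34) - 46 ≡ 34. → (34, 34)
5P: (34, 34) + (96, 41). λ = (41 - 34)/(96 - 34) ≡ 7/62 mod 97. 62⁻¹ ≡ 36 (mod 97), so λ ≡ 58.
  x = λ² - 34 - 96 = 3364 - 130 ≡ 33; y = λ·(34 - 33) - 34 ≡ 24. → (33, 24)
6P: (33, 24) + (96, 41). λ = (41 - 24)/(96 - 33) ≡ 17/63 mod 97. 63⁻¹ ≡ 77 (mod 97), so λ ≡ 48.
  x = λ² - 33 - 96 = 2304 - 129 ≡ 41; y = λ·(33 - 41) - 24 ≡ 77. → (41, 77)
7P: (41, 77) + (96, 41). λ = (41 - 77)/(96 - 41) ≡ 61/55 mod 97. 55⁻¹ ≡ 30 (mod 97), so λ ≡ 84.
  x = λ² - 41 - 96 = 7056 - 137 ≡ 32; y = λ·(41 - 32) - 77 ≡ 0. → (32, 0)
8P: (32, 0) + (96, 41). λ = (41 - 0)/(96 - 32) ≡ 41/64 mod 97. 64⁻¹ ≡ 47 (mod 97), so λ ≡ 84.
  x = λ² - 32 - 96 = 7056 - 128 ≡ 41; y = λ·(32 - 41) - 0 ≡ 20. → (41, 20)
9P: (41, 20) + (96, 41). λ = (41 - 20)/(96 - 41) ≡ 21/55 mod 97. 55⁻¹ ≡ 30 (mod 97) since 55·30 = 1650 ≡ 1, so λ ≡ 48.
  x = λ² - 41 - 96 = 2304 - 137 ≡ 33; y = λ·(41 - 33) - 20 ≡ 73. → (33, 73)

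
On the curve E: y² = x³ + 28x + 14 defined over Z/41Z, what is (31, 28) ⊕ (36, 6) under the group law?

(36, 35)

(31, 28) + (36, 6). λ = (6 - 28)/(36 - 31) ≡ 19/5 mod 41. 5⁻¹ ≡ 33 (mod 41), so λ ≡ 12.
  x = λ² - 31 - 36 = 144 - 67 ≡ 36; y = λ·(31 - 36) - 28 ≡ 35. → (36, 35)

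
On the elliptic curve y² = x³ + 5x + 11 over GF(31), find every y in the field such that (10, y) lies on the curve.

x³ + 5x + 11 = 1061 ≡ 7 (mod 31).
Square roots of 7 mod 31: 10 and 21 (since 10² = 100 ≡ 7).

10, 21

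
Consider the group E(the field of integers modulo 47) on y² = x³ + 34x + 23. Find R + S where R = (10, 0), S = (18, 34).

(40, 37)

(10, 0) + (18, 34). λ = (34 - 0)/(18 - 10) ≡ 34/8 mod 47. 8⁻¹ ≡ 6 (mod 47) since 8·6 = 48 ≡ 1, so λ ≡ 16.
  x = λ² - 10 - 18 = 256 - 28 ≡ 40; y = λ·(10 - 40) - 0 ≡ 37. → (40, 37)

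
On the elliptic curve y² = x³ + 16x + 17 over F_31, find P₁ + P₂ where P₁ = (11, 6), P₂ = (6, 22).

(11, 6) + (6, 22). λ = (22 - 6)/(6 - 11) ≡ 16/26 mod 31. 26⁻¹ ≡ 6 (mod 31) since 26·6 = 156 ≡ 1, so λ ≡ 3.
  x = λ² - 11 - 6 = 9 - 17 ≡ 23; y = λ·(11 - 23) - 6 ≡ 20. → (23, 20)

(23, 20)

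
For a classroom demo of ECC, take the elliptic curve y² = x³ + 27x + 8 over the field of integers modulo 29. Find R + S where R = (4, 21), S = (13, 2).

(4, 21) + (13, 2). λ = (2 - 21)/(13 - 4) ≡ 10/9 mod 29. 9⁻¹ ≡ 13 (mod 29) since 9·13 = 117 ≡ 1, so λ ≡ 14.
  x = λ² - 4 - 13 = 196 - 17 ≡ 5; y = λ·(4 - 5) - 21 ≡ 23. → (5, 23)

(5, 23)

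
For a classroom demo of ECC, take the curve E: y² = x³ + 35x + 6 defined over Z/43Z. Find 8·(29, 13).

Write G = (29, 13).
Repeated addition: build up to 8G.
2G: tangent at (29, 13): λ = (3·29² + 35)/(2·13) ≡ 21/26. 26⁻¹ ≡ 5 (mod 43), so λ ≡ 21·5 ≡ 19.
  x = λ² - 29 - 29 = 361 - 58 ≡ 2; y = λ·(29 - 2) - 13 ≡ 27. → (2, 27)
3G: (2, 27) + (29, 13). λ = (13 - 27)/(29 - 2) ≡ 29/27 mod 43. 27⁻¹ ≡ 8 (mod 43), so λ ≡ 17.
  x = λ² - 2 - 29 = 289 - 31 ≡ 0; y = λ·(2 - 0) - 27 ≡ 7. → (0, 7)
4G: (0, 7) + (29, 13). λ = (13 - 7)/(29 - 0) ≡ 6/29 mod 43. 29⁻¹ ≡ 3 (mod 43) since 29·3 = 87 ≡ 1, so λ ≡ 18.
  x = λ² - 0 - 29 = 324 - 29 ≡ 37; y = λ·(0 - 37) - 7 ≡ 15. → (37, 15)
5G: (37, 15) + (29, 13). λ = (13 - 15)/(29 - 37) ≡ 41/35 mod 43. 35⁻¹ ≡ 16 (mod 43), so λ ≡ 11.
  x = λ² - 37 - 29 = 121 - 66 ≡ 12; y = λ·(37 - 12) - 15 ≡ 2. → (12, 2)
6G: (12, 2) + (29, 13). λ = (13 - 2)/(29 - 12) ≡ 11/17 mod 43. 17⁻¹ ≡ 38 (mod 43), so λ ≡ 31.
  x = λ² - 12 - 29 = 961 - 41 ≡ 17; y = λ·(12 - 17) - 2 ≡ 15. → (17, 15)
7G: (17, 15) + (29, 13). λ = (13 - 15)/(29 - 17) ≡ 41/12 mod 43. 12⁻¹ ≡ 18 (mod 43) since 12·18 = 216 ≡ 1, so λ ≡ 7.
  x = λ² - 17 - 29 = 49 - 46 ≡ 3; y = λ·(17 - 3) - 15 ≡ 40. → (3, 40)
8G: (3, 40) + (29, 13). λ = (13 - 40)/(29 - 3) ≡ 16/26 mod 43. 26⁻¹ ≡ 5 (mod 43), so λ ≡ 37.
  x = λ² - 3 - 29 = 1369 - 32 ≡ 4; y = λ·(3 - 4) - 40 ≡ 9. → (4, 9)

(4, 9)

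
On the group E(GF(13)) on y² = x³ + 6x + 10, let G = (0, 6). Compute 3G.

(12, 4)

Repeated addition: build up to 3G.
2G: tangent at (0, 6): λ = (3·0² + 6)/(2·6) ≡ 6/12. 12⁻¹ ≡ 12 (mod 13), so λ ≡ 6·12 ≡ 7.
  x = λ² - 0 - 0 = 49 - 0 ≡ 10; y = λ·(0 - 10) - 6 ≡ 2. → (10, 2)
3G: (10, 2) + (0, 6). λ = (6 - 2)/(0 - 10) ≡ 4/3 mod 13. 3⁻¹ ≡ 9 (mod 13), so λ ≡ 10.
  x = λ² - 10 - 0 = 100 - 10 ≡ 12; y = λ·(10 - 12) - 2 ≡ 4. → (12, 4)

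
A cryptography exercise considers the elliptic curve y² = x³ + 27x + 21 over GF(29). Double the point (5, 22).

(20, 21)

tangent at (5, 22): λ = (3·5² + 27)/(2·22) ≡ 15/15. 15⁻¹ ≡ 2 (mod 29) since 15·2 = 30 ≡ 1, so λ ≡ 15·2 ≡ 1.
  x = λ² - 5 - 5 = 1 - 10 ≡ 20; y = λ·(5 - 20) - 22 ≡ 21. → (20, 21)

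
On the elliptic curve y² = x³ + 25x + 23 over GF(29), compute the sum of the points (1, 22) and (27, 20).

(24, 11)

(1, 22) + (27, 20). λ = (20 - 22)/(27 - 1) ≡ 27/26 mod 29. 26⁻¹ ≡ 19 (mod 29) since 26·19 = 494 ≡ 1, so λ ≡ 20.
  x = λ² - 1 - 27 = 400 - 28 ≡ 24; y = λ·(1 - 24) - 22 ≡ 11. → (24, 11)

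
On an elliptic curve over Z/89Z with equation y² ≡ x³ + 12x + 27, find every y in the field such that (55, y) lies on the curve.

x³ + 12x + 27 = 167062 ≡ 9 (mod 89).
Square roots of 9 mod 89: 3 and 86 (since 3² = 9 ≡ 9).

3, 86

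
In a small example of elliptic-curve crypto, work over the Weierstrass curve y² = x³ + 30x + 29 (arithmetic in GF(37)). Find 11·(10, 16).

Write Q = (10, 16).
Double-and-add on 11 = (1011)₂. Start with Q = (10, 16) for the leading 1-bit.
double: tangent at (10, 16): λ = (3·10² + 30)/(2·16) ≡ 34/32. 32⁻¹ ≡ 22 (mod 37) since 32·22 = 704 ≡ 1, so λ ≡ 34·22 ≡ 8.
  x = λ² - 10 - 10 = 64 - 20 ≡ 7; y = λ·(10 - 7) - 16 ≡ 8. → (7, 8)
double: tangent at (7, 8): λ = (3·7² + 30)/(2·8) ≡ 29/16. 16⁻¹ ≡ 7 (mod 37) since 16·7 = 112 ≡ 1, so λ ≡ 29·7 ≡ 18.
  x = λ² - 7 - 7 = 324 - 14 ≡ 14; y = λ·(7 - 14) - 8 ≡ 14. → (14, 14)
add Q: (14, 14) + (10, 16). λ = (16 - 14)/(10 - 14) ≡ 2/33 mod 37. 33⁻¹ ≡ 9 (mod 37) since 33·9 = 297 ≡ 1, so λ ≡ 18.
  x = λ² - 14 - 10 = 324 - 24 ≡ 4; y = λ·(14 - 4) - 14 ≡ 18. → (4, 18)
double: tangent at (4, 18): λ = (3·4² + 30)/(2·18) ≡ 4/36. 36⁻¹ ≡ 36 (mod 37), so λ ≡ 4·36 ≡ 33.
  x = λ² - 4 - 4 = 1089 - 8 ≡ 8; y = λ·(4 - 8) - 18 ≡ 35. → (8, 35)
add Q: (8, 35) + (10, 16). λ = (16 - 35)/(10 - 8) ≡ 18/2 mod 37. 2⁻¹ ≡ 19 (mod 37) since 2·19 = 38 ≡ 1, so λ ≡ 9.
  x = λ² - 8 - 10 = 81 - 18 ≡ 26; y = λ·(8 - 26) - 35 ≡ 25. → (26, 25)

(26, 25)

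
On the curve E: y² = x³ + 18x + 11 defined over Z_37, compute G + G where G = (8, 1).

(20, 34)

tangent at (8, 1): λ = (3·8² + 18)/(2·1) ≡ 25/2. 2⁻¹ ≡ 19 (mod 37), so λ ≡ 25·19 ≡ 31.
  x = λ² - 8 - 8 = 961 - 16 ≡ 20; y = λ·(8 - 20) - 1 ≡ 34. → (20, 34)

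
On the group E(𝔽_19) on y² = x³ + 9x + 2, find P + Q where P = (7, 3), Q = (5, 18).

(11, 8)

(7, 3) + (5, 18). λ = (18 - 3)/(5 - 7) ≡ 15/17 mod 19. 17⁻¹ ≡ 9 (mod 19), so λ ≡ 2.
  x = λ² - 7 - 5 = 4 - 12 ≡ 11; y = λ·(7 - 11) - 3 ≡ 8. → (11, 8)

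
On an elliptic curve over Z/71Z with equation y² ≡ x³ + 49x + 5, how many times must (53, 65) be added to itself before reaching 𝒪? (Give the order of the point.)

10

2P: tangent at (53, 65): λ = (3·53² + 49)/(2·65) ≡ 27/59. 59⁻¹ ≡ 65 (mod 71), so λ ≡ 27·65 ≡ 51.
  x = λ² - 53 - 53 = 2601 - 106 ≡ 10; y = λ·(53 - 10) - 65 ≡ 69. → (10, 69)
3P: (10, 69) + (53, 65). λ = (65 - 69)/(53 - 10) ≡ 67/43 mod 71. 43⁻¹ ≡ 38 (mod 71), so λ ≡ 61.
  x = λ² - 10 - 53 = 3721 - 63 ≡ 37; y = λ·(10 - 37) - 69 ≡ 59. → (37, 59)
4P: (37, 59) + (53, 65). λ = (65 - 59)/(53 - 37) ≡ 6/16 mod 71. 16⁻¹ ≡ 40 (mod 71) since 16·40 = 640 ≡ 1, so λ ≡ 27.
  x = λ² - 37 - 53 = 729 - 90 ≡ 0; y = λ·(37 - 0) - 59 ≡ 17. → (0, 17)
5P: (0, 17) + (53, 65). λ = (65 - 17)/(53 - 0) ≡ 48/53 mod 71. 53⁻¹ ≡ 67 (mod 71), so λ ≡ 21.
  x = λ² - 0 - 53 = 441 - 53 ≡ 33; y = λ·(0 - 33) - 17 ≡ 0. → (33, 0)
6P: (33, 0) + (53, 65). λ = (65 - 0)/(53 - 33) ≡ 65/20 mod 71. 20⁻¹ ≡ 32 (mod 71), so λ ≡ 21.
  x = λ² - 33 - 53 = 441 - 86 ≡ 0; y = λ·(33 - 0) - 0 ≡ 54. → (0, 54)
7P: (0, 54) + (53, 65). λ = (65 - 54)/(53 - 0) ≡ 11/53 mod 71. 53⁻¹ ≡ 67 (mod 71) since 53·67 = 3551 ≡ 1, so λ ≡ 27.
  x = λ² - 0 - 53 = 729 - 53 ≡ 37; y = λ·(0 - 37) - 54 ≡ 12. → (37, 12)
8P: (37, 12) + (53, 65). λ = (65 - 12)/(53 - 37) ≡ 53/16 mod 71. 16⁻¹ ≡ 40 (mod 71) since 16·40 = 640 ≡ 1, so λ ≡ 61.
  x = λ² - 37 - 53 = 3721 - 90 ≡ 10; y = λ·(37 - 10) - 12 ≡ 2. → (10, 2)
9P: (10, 2) + (53, 65). λ = (65 - 2)/(53 - 10) ≡ 63/43 mod 71. 43⁻¹ ≡ 38 (mod 71), so λ ≡ 51.
  x = λ² - 10 - 53 = 2601 - 63 ≡ 53; y = λ·(10 - 53) - 2 ≡ 6. → (53, 6)
10P: (53, 6) + (53, 65): same x and y₁ ≡ -y₂, so the sum is 𝒪.
10P = 𝒪, so the order is 10.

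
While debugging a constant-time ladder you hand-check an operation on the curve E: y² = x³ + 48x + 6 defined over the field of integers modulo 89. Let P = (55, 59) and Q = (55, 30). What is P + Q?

O

The two points share x = 55 and their y-coordinates satisfy 59 + 30 ≡ 0 (mod 89), so they are inverses. Their sum is 𝒪.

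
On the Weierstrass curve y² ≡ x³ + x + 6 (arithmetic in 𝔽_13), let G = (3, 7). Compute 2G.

(11, 3)

tangent at (3, 7): λ = (3·3² + 1)/(2·7) ≡ 2/1. 1⁻¹ ≡ 1 (mod 13) since 1·1 = 1 ≡ 1, so λ ≡ 2·1 ≡ 2.
  x = λ² - 3 - 3 = 4 - 6 ≡ 11; y = λ·(3 - 11) - 7 ≡ 3. → (11, 3)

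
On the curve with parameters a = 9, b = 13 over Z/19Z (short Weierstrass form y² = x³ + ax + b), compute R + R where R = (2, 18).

(16, 15)

tangent at (2, 18): λ = (3·2² + 9)/(2·18) ≡ 2/17. 17⁻¹ ≡ 9 (mod 19) since 17·9 = 153 ≡ 1, so λ ≡ 2·9 ≡ 18.
  x = λ² - 2 - 2 = 324 - 4 ≡ 16; y = λ·(2 - 16) - 18 ≡ 15. → (16, 15)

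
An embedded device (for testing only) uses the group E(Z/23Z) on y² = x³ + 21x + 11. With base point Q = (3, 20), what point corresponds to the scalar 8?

(3, 3)

Repeated addition: build up to 8Q.
2Q: tangent at (3, 20): λ = (3·3² + 21)/(2·20) ≡ 2/17. 17⁻¹ ≡ 19 (mod 23), so λ ≡ 2·19 ≡ 15.
  x = λ² - 3 - 3 = 225 - 6 ≡ 12; y = λ·(3 - 12) - 20 ≡ 6. → (12, 6)
3Q: (12, 6) + (3, 20). λ = (20 - 6)/(3 - 12) ≡ 14/14 mod 23. 14⁻¹ ≡ 5 (mod 23), so λ ≡ 1.
  x = λ² - 12 - 3 = 1 - 15 ≡ 9; y = λ·(12 - 9) - 6 ≡ 20. → (9, 20)
4Q: (9, 20) + (3, 20). λ = (20 - 20)/(3 - 9) ≡ 0/17 mod 23. 17⁻¹ ≡ 19 (mod 23) since 17·19 = 323 ≡ 1, so λ ≡ 0.
  x = λ² - 9 - 3 = 0 - 12 ≡ 11; y = λ·(9 - 11) - 20 ≡ 3. → (11, 3)
5Q: (11, 3) + (3, 20). λ = (20 - 3)/(3 - 11) ≡ 17/15 mod 23. 15⁻¹ ≡ 20 (mod 23) since 15·20 = 300 ≡ 1, so λ ≡ 18.
  x = λ² - 11 - 3 = 324 - 14 ≡ 11; y = λ·(11 - 11) - 3 ≡ 20. → (11, 20)
6Q: (11, 20) + (3, 20). λ = (20 - 20)/(3 - 11) ≡ 0/15 mod 23. 15⁻¹ ≡ 20 (mod 23), so λ ≡ 0.
  x = λ² - 11 - 3 = 0 - 14 ≡ 9; y = λ·(11 - 9) - 20 ≡ 3. → (9, 3)
7Q: (9, 3) + (3, 20). λ = (20 - 3)/(3 - 9) ≡ 17/17 mod 23. 17⁻¹ ≡ 19 (mod 23), so λ ≡ 1.
  x = λ² - 9 - 3 = 1 - 12 ≡ 12; y = λ·(9 - 12) - 3 ≡ 17. → (12, 17)
8Q: (12, 17) + (3, 20). λ = (20 - 17)/(3 - 12) ≡ 3/14 mod 23. 14⁻¹ ≡ 5 (mod 23), so λ ≡ 15.
  x = λ² - 12 - 3 = 225 - 15 ≡ 3; y = λ·(12 - 3) - 17 ≡ 3. → (3, 3)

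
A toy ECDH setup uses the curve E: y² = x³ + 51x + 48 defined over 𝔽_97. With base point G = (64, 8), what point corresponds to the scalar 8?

Double-and-add on 8 = (1000)₂. Start with G = (64, 8) for the leading 1-bit.
double: tangent at (64, 8): λ = (3·64² + 51)/(2·8) ≡ 20/16. 16⁻¹ ≡ 91 (mod 97), so λ ≡ 20·91 ≡ 74.
  x = λ² - 64 - 64 = 5476 - 128 ≡ 13; y = λ·(64 - 13) - 8 ≡ 80. → (13, 80)
double: tangent at (13, 80): λ = (3·13² + 51)/(2·80) ≡ 73/63. 63⁻¹ ≡ 77 (mod 97), so λ ≡ 73·77 ≡ 92.
  x = λ² - 13 - 13 = 8464 - 26 ≡ 96; y = λ·(13 - 96) - 80 ≡ 44. → (96, 44)
double: tangent at (96, 44): λ = (3·96² + 51)/(2·44) ≡ 54/88. 88⁻¹ ≡ 43 (mod 97), so λ ≡ 54·43 ≡ 91.
  x = λ² - 96 - 96 = 8281 - 192 ≡ 38; y = λ·(96 - 38) - 44 ≡ 93. → (38, 93)

(38, 93)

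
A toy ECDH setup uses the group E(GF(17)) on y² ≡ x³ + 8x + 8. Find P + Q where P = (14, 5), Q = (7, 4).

(4, 11)

(14, 5) + (7, 4). λ = (4 - 5)/(7 - 14) ≡ 16/10 mod 17. 10⁻¹ ≡ 12 (mod 17), so λ ≡ 5.
  x = λ² - 14 - 7 = 25 - 21 ≡ 4; y = λ·(14 - 4) - 5 ≡ 11. → (4, 11)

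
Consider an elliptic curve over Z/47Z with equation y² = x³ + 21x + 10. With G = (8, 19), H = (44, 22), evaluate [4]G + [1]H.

(4, 8)

First 4G:
Double-and-add on 4 = (100)₂. Start with G = (8, 19) for the leading 1-bit.
double: tangent at (8, 19): λ = (3·8² + 21)/(2·19) ≡ 25/38. 38⁻¹ ≡ 26 (mod 47), so λ ≡ 25·26 ≡ 39.
  x = λ² - 8 - 8 = 1521 - 16 ≡ 1; y = λ·(8 - 1) - 19 ≡ 19. → (1, 19)
double: tangent at (1, 19): λ = (3·1² + 21)/(2·19) ≡ 24/38. 38⁻¹ ≡ 26 (mod 47) since 38·26 = 988 ≡ 1, so λ ≡ 24·26 ≡ 13.
  x = λ² - 1 - 1 = 169 - 2 ≡ 26; y = λ·(1 - 26) - 19 ≡ 32. → (26, 32)
4G = (26, 32).
Finally 4G + H:
(26, 32) + (44, 22). λ = (22 - 32)/(44 - 26) ≡ 37/18 mod 47. 18⁻¹ ≡ 34 (mod 47), so λ ≡ 36.
  x = λ² - 26 - 44 = 1296 - 70 ≡ 4; y = λ·(26 - 4) - 32 ≡ 8. → (4, 8)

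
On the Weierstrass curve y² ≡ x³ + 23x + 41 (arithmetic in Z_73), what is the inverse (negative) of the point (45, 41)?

-(45, 41) = (45, -41 mod 73) = (45, 32).

(45, 32)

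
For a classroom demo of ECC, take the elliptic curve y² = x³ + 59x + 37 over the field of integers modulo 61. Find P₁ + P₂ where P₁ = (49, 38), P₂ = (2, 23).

(49, 38) + (2, 23). λ = (23 - 38)/(2 - 49) ≡ 46/14 mod 61. 14⁻¹ ≡ 48 (mod 61), so λ ≡ 12.
  x = λ² - 49 - 2 = 144 - 51 ≡ 32; y = λ·(49 - 32) - 38 ≡ 44. → (32, 44)

(32, 44)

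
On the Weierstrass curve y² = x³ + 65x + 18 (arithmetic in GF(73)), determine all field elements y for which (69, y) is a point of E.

none

x³ + 65x + 18 = 333012 ≡ 59 (mod 73).
59 is a non-residue mod 73; no y exists.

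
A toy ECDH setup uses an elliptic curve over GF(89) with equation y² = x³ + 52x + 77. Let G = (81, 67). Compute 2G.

(85, 28)

tangent at (81, 67): λ = (3·81² + 52)/(2·67) ≡ 66/45. 45⁻¹ ≡ 2 (mod 89) since 45·2 = 90 ≡ 1, so λ ≡ 66·2 ≡ 43.
  x = λ² - 81 - 81 = 1849 - 162 ≡ 85; y = λ·(81 - 85) - 67 ≡ 28. → (85, 28)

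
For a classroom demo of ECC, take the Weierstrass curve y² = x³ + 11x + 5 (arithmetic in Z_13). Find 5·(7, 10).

Write P = (7, 10).
Repeated addition: build up to 5P.
2P: tangent at (7, 10): λ = (3·7² + 11)/(2·10) ≡ 2/7. 7⁻¹ ≡ 2 (mod 13) since 7·2 = 14 ≡ 1, so λ ≡ 2·2 ≡ 4.
  x = λ² - 7 - 7 = 16 - 14 ≡ 2; y = λ·(7 - 2) - 10 ≡ 10. → (2, 10)
3P: (2, 10) + (7, 10). λ = (10 - 10)/(7 - 2) ≡ 0/5 mod 13. 5⁻¹ ≡ 8 (mod 13) since 5·8 = 40 ≡ 1, so λ ≡ 0.
  x = λ² - 2 - 7 = 0 - 9 ≡ 4; y = λ·(2 - 4) - 10 ≡ 3. → (4, 3)
4P: (4, 3) + (7, 10). λ = (10 - 3)/(7 - 4) ≡ 7/3 mod 13. 3⁻¹ ≡ 9 (mod 13) since 3·9 = 27 ≡ 1, so λ ≡ 11.
  x = λ² - 4 - 7 = 121 - 11 ≡ 6; y = λ·(4 - 6) - 3 ≡ 1. → (6, 1)
5P: (6, 1) + (7, 10). λ = (10 - 1)/(7 - 6) ≡ 9/1 mod 13. 1⁻¹ ≡ 1 (mod 13) since 1·1 = 1 ≡ 1, so λ ≡ 9.
  x = λ² - 6 - 7 = 81 - 13 ≡ 3; y = λ·(6 - 3) - 1 ≡ 0. → (3, 0)

(3, 0)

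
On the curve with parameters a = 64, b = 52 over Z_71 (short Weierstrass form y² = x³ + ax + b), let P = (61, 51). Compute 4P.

Double-and-add on 4 = (100)₂. Start with P = (61, 51) for the leading 1-bit.
double: tangent at (61, 51): λ = (3·61² + 64)/(2·51) ≡ 9/31. 31⁻¹ ≡ 55 (mod 71) since 31·55 = 1705 ≡ 1, so λ ≡ 9·55 ≡ 69.
  x = λ² - 61 - 61 = 4761 - 122 ≡ 24; y = λ·(61 - 24) - 51 ≡ 17. → (24, 17)
double: tangent at (24, 17): λ = (3·24² + 64)/(2·17) ≡ 17/34. 34⁻¹ ≡ 23 (mod 71), so λ ≡ 17·23 ≡ 36.
  x = λ² - 24 - 24 = 1296 - 48 ≡ 41; y = λ·(24 - 41) - 17 ≡ 10. → (41, 10)

(41, 10)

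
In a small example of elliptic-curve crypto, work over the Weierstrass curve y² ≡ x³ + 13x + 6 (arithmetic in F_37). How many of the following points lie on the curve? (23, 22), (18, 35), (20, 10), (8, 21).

(23, 22): 22² ≡ 3, rhs ≡ 3 → on.
(18, 35): 35² ≡ 4, rhs ≡ 4 → on.
(20, 10): 10² ≡ 26, rhs ≡ 15 → off.
(8, 21): 21² ≡ 34, rhs ≡ 30 → off.

2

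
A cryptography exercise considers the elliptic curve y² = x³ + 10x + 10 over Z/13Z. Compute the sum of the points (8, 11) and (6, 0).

(0, 7)

(8, 11) + (6, 0). λ = (0 - 11)/(6 - 8) ≡ 2/11 mod 13. 11⁻¹ ≡ 6 (mod 13), so λ ≡ 12.
  x = λ² - 8 - 6 = 144 - 14 ≡ 0; y = λ·(8 - 0) - 11 ≡ 7. → (0, 7)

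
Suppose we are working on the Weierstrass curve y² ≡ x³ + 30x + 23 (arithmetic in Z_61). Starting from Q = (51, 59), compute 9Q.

Repeated addition: build up to 9Q.
2Q: tangent at (51, 59): λ = (3·51² + 30)/(2·59) ≡ 25/57. 57⁻¹ ≡ 15 (mod 61), so λ ≡ 25·15 ≡ 9.
  x = λ² - 51 - 51 = 81 - 102 ≡ 40; y = λ·(51 - 40) - 59 ≡ 40. → (40, 40)
3Q: (40, 40) + (51, 59). λ = (59 - 40)/(51 - 40) ≡ 19/11 mod 61. 11⁻¹ ≡ 50 (mod 61) since 11·50 = 550 ≡ 1, so λ ≡ 35.
  x = λ² - 40 - 51 = 1225 - 91 ≡ 36; y = λ·(40 - 36) - 40 ≡ 39. → (36, 39)
4Q: (36, 39) + (51, 59). λ = (59 - 39)/(51 - 36) ≡ 20/15 mod 61. 15⁻¹ ≡ 57 (mod 61) since 15·57 = 855 ≡ 1, so λ ≡ 42.
  x = λ² - 36 - 51 = 1764 - 87 ≡ 30; y = λ·(36 - 30) - 39 ≡ 30. → (30, 30)
5Q: (30, 30) + (51, 59). λ = (59 - 30)/(51 - 30) ≡ 29/21 mod 61. 21⁻¹ ≡ 32 (mod 61) since 21·32 = 672 ≡ 1, so λ ≡ 13.
  x = λ² - 30 - 51 = 169 - 81 ≡ 27; y = λ·(30 - 27) - 30 ≡ 9. → (27, 9)
6Q: (27, 9) + (51, 59). λ = (59 - 9)/(51 - 27) ≡ 50/24 mod 61. 24⁻¹ ≡ 28 (mod 61), so λ ≡ 58.
  x = λ² - 27 - 51 = 3364 - 78 ≡ 53; y = λ·(27 - 53) - 9 ≡ 8. → (53, 8)
7Q: (53, 8) + (51, 59). λ = (59 - 8)/(51 - 53) ≡ 51/59 mod 61. 59⁻¹ ≡ 30 (mod 61), so λ ≡ 5.
  x = λ² - 53 - 51 = 25 - 104 ≡ 43; y = λ·(53 - 43) - 8 ≡ 42. → (43, 42)
8Q: (43, 42) + (51, 59). λ = (59 - 42)/(51 - 43) ≡ 17/8 mod 61. 8⁻¹ ≡ 23 (mod 61), so λ ≡ 25.
  x = λ² - 43 - 51 = 625 - 94 ≡ 43; y = λ·(43 - 43) - 42 ≡ 19. → (43, 19)
9Q: (43, 19) + (51, 59). λ = (59 - 19)/(51 - 43) ≡ 40/8 mod 61. 8⁻¹ ≡ 23 (mod 61) since 8·23 = 184 ≡ 1, so λ ≡ 5.
  x = λ² - 43 - 51 = 25 - 94 ≡ 53; y = λ·(43 - 53) - 19 ≡ 53. → (53, 53)

(53, 53)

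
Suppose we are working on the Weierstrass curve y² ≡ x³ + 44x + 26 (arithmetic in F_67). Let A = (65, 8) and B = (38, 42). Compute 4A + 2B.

(10, 27)

First 4A:
Double-and-add on 4 = (100)₂. Start with A = (65, 8) for the leading 1-bit.
double: tangent at (65, 8): λ = (3·65² + 44)/(2·8) ≡ 56/16. 16⁻¹ ≡ 21 (mod 67) since 16·21 = 336 ≡ 1, so λ ≡ 56·21 ≡ 37.
  x = λ² - 65 - 65 = 1369 - 130 ≡ 33; y = λ·(65 - 33) - 8 ≡ 37. → (33, 37)
double: tangent at (33, 37): λ = (3·33² + 44)/(2·37) ≡ 28/7. 7⁻¹ ≡ 48 (mod 67) since 7·48 = 336 ≡ 1, so λ ≡ 28·48 ≡ 4.
  x = λ² - 33 - 33 = 16 - 66 ≡ 17; y = λ·(33 - 17) - 37 ≡ 27. → (17, 27)
4A = (17, 27).
Next 2B:
Repeated addition: build up to 2B.
2B: tangent at (38, 42): λ = (3·38² + 44)/(2·42) ≡ 21/17. 17⁻¹ ≡ 4 (mod 67), so λ ≡ 21·4 ≡ 17.
  x = λ² - 38 - 38 = 289 - 76 ≡ 12; y = λ·(38 - 12) - 42 ≡ 65. → (12, 65)
2B = (12, 65).
Finally 4A + 2B:
(17, 27) + (12, 65). λ = (65 - 27)/(12 - 17) ≡ 38/62 mod 67. 62⁻¹ ≡ 40 (mod 67) since 62·40 = 2480 ≡ 1, so λ ≡ 46.
  x = λ² - 17 - 12 = 2116 - 29 ≡ 10; y = λ·(17 - 10) - 27 ≡ 27. → (10, 27)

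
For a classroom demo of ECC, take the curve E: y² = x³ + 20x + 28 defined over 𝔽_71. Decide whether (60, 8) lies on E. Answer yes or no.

no

y² = 8² ≡ 64; x³ + 20x + 28 = 217228 ≡ 39 (mod 71). 64 ≠ 39.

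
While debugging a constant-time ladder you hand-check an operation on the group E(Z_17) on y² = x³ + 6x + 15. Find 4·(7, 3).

Write P = (7, 3).
Double-and-add on 4 = (100)₂. Start with P = (7, 3) for the leading 1-bit.
double: tangent at (7, 3): λ = (3·7² + 6)/(2·3) ≡ 0/6. 6⁻¹ ≡ 3 (mod 17), so λ ≡ 0·3 ≡ 0.
  x = λ² - 7 - 7 = 0 - 14 ≡ 3; y = λ·(7 - 3) - 3 ≡ 14. → (3, 14)
double: tangent at (3, 14): λ = (3·3² + 6)/(2·14) ≡ 16/11. 11⁻¹ ≡ 14 (mod 17), so λ ≡ 16·14 ≡ 3.
  x = λ² - 3 - 3 = 9 - 6 ≡ 3; y = λ·(3 - 3) - 14 ≡ 3. → (3, 3)

(3, 3)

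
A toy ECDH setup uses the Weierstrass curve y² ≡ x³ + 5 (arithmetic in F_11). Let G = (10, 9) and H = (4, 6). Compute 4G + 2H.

(6, 1)

First 4G:
Repeated addition: build up to 4G.
2G: tangent at (10, 9): λ = (3·10² + 0)/(2·9) ≡ 3/7. 7⁻¹ ≡ 8 (mod 11) since 7·8 = 56 ≡ 1, so λ ≡ 3·8 ≡ 2.
  x = λ² - 10 - 10 = 4 - 20 ≡ 6; y = λ·(10 - 6) - 9 ≡ 10. → (6, 10)
3G: (6, 10) + (10, 9). λ = (9 - 10)/(10 - 6) ≡ 10/4 mod 11. 4⁻¹ ≡ 3 (mod 11), so λ ≡ 8.
  x = λ² - 6 - 10 = 64 - 16 ≡ 4; y = λ·(6 - 4) - 10 ≡ 6. → (4, 6)
4G: (4, 6) + (10, 9). λ = (9 - 6)/(10 - 4) ≡ 3/6 mod 11. 6⁻¹ ≡ 2 (mod 11), so λ ≡ 6.
  x = λ² - 4 - 10 = 36 - 14 ≡ 0; y = λ·(4 - 0) - 6 ≡ 7. → (0, 7)
4G = (0, 7).
Next 2H:
Repeated addition: build up to 2H.
2H: tangent at (4, 6): λ = (3·4² + 0)/(2·6) ≡ 4/1. 1⁻¹ ≡ 1 (mod 11), so λ ≡ 4·1 ≡ 4.
  x = λ² - 4 - 4 = 16 - 8 ≡ 8; y = λ·(4 - 8) - 6 ≡ 0. → (8, 0)
2H = (8, 0).
Finally 4G + 2H:
(0, 7) + (8, 0). λ = (0 - 7)/(8 - 0) ≡ 4/8 mod 11. 8⁻¹ ≡ 7 (mod 11) since 8·7 = 56 ≡ 1, so λ ≡ 6.
  x = λ² - 0 - 8 = 36 - 8 ≡ 6; y = λ·(0 - 6) - 7 ≡ 1. → (6, 1)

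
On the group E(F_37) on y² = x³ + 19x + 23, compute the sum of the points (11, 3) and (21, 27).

(11, 3) + (21, 27). λ = (27 - 3)/(21 - 11) ≡ 24/10 mod 37. 10⁻¹ ≡ 26 (mod 37), so λ ≡ 32.
  x = λ² - 11 - 21 = 1024 - 32 ≡ 30; y = λ·(11 - 30) - 3 ≡ 18. → (30, 18)

(30, 18)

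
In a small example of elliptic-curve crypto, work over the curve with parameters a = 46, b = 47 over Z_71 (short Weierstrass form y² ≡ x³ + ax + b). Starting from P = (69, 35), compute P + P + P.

(54, 48)

Repeated addition: build up to 3P.
2P: tangent at (69, 35): λ = (3·69² + 46)/(2·35) ≡ 58/70. 70⁻¹ ≡ 70 (mod 71) since 70·70 = 4900 ≡ 1, so λ ≡ 58·70 ≡ 13.
  x = λ² - 69 - 69 = 169 - 138 ≡ 31; y = λ·(69 - 31) - 35 ≡ 33. → (31, 33)
3P: (31, 33) + (69, 35). λ = (35 - 33)/(69 - 31) ≡ 2/38 mod 71. 38⁻¹ ≡ 43 (mod 71), so λ ≡ 15.
  x = λ² - 31 - 69 = 225 - 100 ≡ 54; y = λ·(31 - 54) - 33 ≡ 48. → (54, 48)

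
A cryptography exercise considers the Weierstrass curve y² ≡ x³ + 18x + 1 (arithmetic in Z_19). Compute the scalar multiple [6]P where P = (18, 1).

(1, 1)

Repeated addition: build up to 6P.
2P: tangent at (18, 1): λ = (3·18² + 18)/(2·1) ≡ 2/2. 2⁻¹ ≡ 10 (mod 19) since 2·10 = 20 ≡ 1, so λ ≡ 2·10 ≡ 1.
  x = λ² - 18 - 18 = 1 - 36 ≡ 3; y = λ·(18 - 3) - 1 ≡ 14. → (3, 14)
3P: (3, 14) + (18, 1). λ = (1 - 14)/(18 - 3) ≡ 6/15 mod 19. 15⁻¹ ≡ 14 (mod 19) since 15·14 = 210 ≡ 1, so λ ≡ 8.
  x = λ² - 3 - 18 = 64 - 21 ≡ 5; y = λ·(3 - 5) - 14 ≡ 8. → (5, 8)
4P: (5, 8) + (18, 1). λ = (1 - 8)/(18 - 5) ≡ 12/13 mod 19. 13⁻¹ ≡ 3 (mod 19), so λ ≡ 17.
  x = λ² - 5 - 18 = 289 - 23 ≡ 0; y = λ·(5 - 0) - 8 ≡ 1. → (0, 1)
5P: (0, 1) + (18, 1). λ = (1 - 1)/(18 - 0) ≡ 0/18 mod 19. 18⁻¹ ≡ 18 (mod 19), so λ ≡ 0.
  x = λ² - 0 - 18 = 0 - 18 ≡ 1; y = λ·(0 - 1) - 1 ≡ 18. → (1, 18)
6P: (1, 18) + (18, 1). λ = (1 - 18)/(18 - 1) ≡ 2/17 mod 19. 17⁻¹ ≡ 9 (mod 19), so λ ≡ 18.
  x = λ² - 1 - 18 = 324 - 19 ≡ 1; y = λ·(1 - 1) - 18 ≡ 1. → (1, 1)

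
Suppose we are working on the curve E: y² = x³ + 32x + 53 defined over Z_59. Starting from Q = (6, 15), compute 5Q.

O

Repeated addition: build up to 5Q.
2Q: tangent at (6, 15): λ = (3·6² + 32)/(2·15) ≡ 22/30. 30⁻¹ ≡ 2 (mod 59), so λ ≡ 22·2 ≡ 44.
  x = λ² - 6 - 6 = 1936 - 12 ≡ 36; y = λ·(6 - 36) - 15 ≡ 22. → (36, 22)
3Q: (36, 22) + (6, 15). λ = (15 - 22)/(6 - 36) ≡ 52/29 mod 59. 29⁻¹ ≡ 57 (mod 59), so λ ≡ 14.
  x = λ² - 36 - 6 = 196 - 42 ≡ 36; y = λ·(36 - 36) - 22 ≡ 37. → (36, 37)
4Q: (36, 37) + (6, 15). λ = (15 - 37)/(6 - 36) ≡ 37/29 mod 59. 29⁻¹ ≡ 57 (mod 59), so λ ≡ 44.
  x = λ² - 36 - 6 = 1936 - 42 ≡ 6; y = λ·(36 - 6) - 37 ≡ 44. → (6, 44)
5Q: (6, 44) + (6, 15): same x and y₁ ≡ -y₂, so the sum is the point at infinity.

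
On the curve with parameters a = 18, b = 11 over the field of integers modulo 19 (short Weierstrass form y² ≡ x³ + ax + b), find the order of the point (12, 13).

2P: tangent at (12, 13): λ = (3·12² + 18)/(2·13) ≡ 13/7. 7⁻¹ ≡ 11 (mod 19), so λ ≡ 13·11 ≡ 10.
  x = λ² - 12 - 12 = 100 - 24 ≡ 0; y = λ·(12 - 0) - 13 ≡ 12. → (0, 12)
3P: (0, 12) + (12, 13). λ = (13 - 12)/(12 - 0) ≡ 1/12 mod 19. 12⁻¹ ≡ 8 (mod 19), so λ ≡ 8.
  x = λ² - 0 - 12 = 64 - 12 ≡ 14; y = λ·(0 - 14) - 12 ≡ 9. → (14, 9)
4P: (14, 9) + (12, 13). λ = (13 - 9)/(12 - 14) ≡ 4/17 mod 19. 17⁻¹ ≡ 9 (mod 19) since 17·9 = 153 ≡ 1, so λ ≡ 17.
  x = λ² - 14 - 12 = 289 - 26 ≡ 16; y = λ·(14 - 16) - 9 ≡ 14. → (16, 14)
5P: (16, 14) + (12, 13). λ = (13 - 14)/(12 - 16) ≡ 18/15 mod 19. 15⁻¹ ≡ 14 (mod 19), so λ ≡ 5.
  x = λ² - 16 - 12 = 25 - 28 ≡ 16; y = λ·(16 - 16) - 14 ≡ 5. → (16, 5)
6P: (16, 5) + (12, 13). λ = (13 - 5)/(12 - 16) ≡ 8/15 mod 19. 15⁻¹ ≡ 14 (mod 19) since 15·14 = 210 ≡ 1, so λ ≡ 17.
  x = λ² - 16 - 12 = 289 - 28 ≡ 14; y = λ·(16 - 14) - 5 ≡ 10. → (14, 10)
7P: (14, 10) + (12, 13). λ = (13 - 10)/(12 - 14) ≡ 3/17 mod 19. 17⁻¹ ≡ 9 (mod 19), so λ ≡ 8.
  x = λ² - 14 - 12 = 64 - 26 ≡ 0; y = λ·(14 - 0) - 10 ≡ 7. → (0, 7)
8P: (0, 7) + (12, 13). λ = (13 - 7)/(12 - 0) ≡ 6/12 mod 19. 12⁻¹ ≡ 8 (mod 19) since 12·8 = 96 ≡ 1, so λ ≡ 10.
  x = λ² - 0 - 12 = 100 - 12 ≡ 12; y = λ·(0 - 12) - 7 ≡ 6. → (12, 6)
9P: (12, 6) + (12, 13): same x and y₁ ≡ -y₂, so the sum is 𝒪.
9P = 𝒪, so the order is 9.

9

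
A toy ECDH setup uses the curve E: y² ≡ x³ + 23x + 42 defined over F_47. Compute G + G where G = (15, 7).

(29, 0)

tangent at (15, 7): λ = (3·15² + 23)/(2·7) ≡ 40/14. 14⁻¹ ≡ 37 (mod 47) since 14·37 = 518 ≡ 1, so λ ≡ 40·37 ≡ 23.
  x = λ² - 15 - 15 = 529 - 30 ≡ 29; y = λ·(15 - 29) - 7 ≡ 0. → (29, 0)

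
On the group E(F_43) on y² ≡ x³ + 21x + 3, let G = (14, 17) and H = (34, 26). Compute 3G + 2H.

(34, 26)

First 3G:
Repeated addition: build up to 3G.
2G: tangent at (14, 17): λ = (3·14² + 21)/(2·17) ≡ 7/34. 34⁻¹ ≡ 19 (mod 43), so λ ≡ 7·19 ≡ 4.
  x = λ² - 14 - 14 = 16 - 28 ≡ 31; y = λ·(14 - 31) - 17 ≡ 1. → (31, 1)
3G: (31, 1) + (14, 17). λ = (17 - 1)/(14 - 31) ≡ 16/26 mod 43. 26⁻¹ ≡ 5 (mod 43) since 26·5 = 130 ≡ 1, so λ ≡ 37.
  x = λ² - 31 - 14 = 1369 - 45 ≡ 34; y = λ·(31 - 34) - 1 ≡ 17. → (34, 17)
3G = (34, 17).
Next 2H:
Repeated addition: build up to 2H.
2H: tangent at (34, 26): λ = (3·34² + 21)/(2·26) ≡ 6/9. 9⁻¹ ≡ 24 (mod 43) since 9·24 = 216 ≡ 1, so λ ≡ 6·24 ≡ 15.
  x = λ² - 34 - 34 = 225 - 68 ≡ 28; y = λ·(34 - 28) - 26 ≡ 21. → (28, 21)
2H = (28, 21).
Finally 3G + 2H:
(34, 17) + (28, 21). λ = (21 - 17)/(28 - 34) ≡ 4/37 mod 43. 37⁻¹ ≡ 7 (mod 43) since 37·7 = 259 ≡ 1, so λ ≡ 28.
  x = λ² - 34 - 28 = 784 - 62 ≡ 34; y = λ·(34 - 34) - 17 ≡ 26. → (34, 26)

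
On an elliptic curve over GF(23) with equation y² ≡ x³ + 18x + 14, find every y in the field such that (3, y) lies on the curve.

7, 16

x³ + 18x + 14 = 95 ≡ 3 (mod 23).
Square roots of 3 mod 23: 7 and 16 (since 7² = 49 ≡ 3).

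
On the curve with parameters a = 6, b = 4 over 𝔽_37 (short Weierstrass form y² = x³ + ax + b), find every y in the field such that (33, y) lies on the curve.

x³ + 6x + 4 = 36139 ≡ 27 (mod 37).
Square roots of 27 mod 37: 8 and 29 (since 8² = 64 ≡ 27).

8, 29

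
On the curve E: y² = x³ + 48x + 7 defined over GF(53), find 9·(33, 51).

(11, 8)

Write Q = (33, 51).
Repeated addition: build up to 9Q.
2Q: tangent at (33, 51): λ = (3·33² + 48)/(2·51) ≡ 29/49. 49⁻¹ ≡ 13 (mod 53), so λ ≡ 29·13 ≡ 6.
  x = λ² - 33 - 33 = 36 - 66 ≡ 23; y = λ·(33 - 23) - 51 ≡ 9. → (23, 9)
3Q: (23, 9) + (33, 51). λ = (51 - 9)/(33 - 23) ≡ 42/10 mod 53. 10⁻¹ ≡ 16 (mod 53), so λ ≡ 36.
  x = λ² - 23 - 33 = 1296 - 56 ≡ 21; y = λ·(23 - 21) - 9 ≡ 10. → (21, 10)
4Q: (21, 10) + (33, 51). λ = (51 - 10)/(33 - 21) ≡ 41/12 mod 53. 12⁻¹ ≡ 31 (mod 53), so λ ≡ 52.
  x = λ² - 21 - 33 = 2704 - 54 ≡ 0; y = λ·(21 - 0) - 10 ≡ 22. → (0, 22)
5Q: (0, 22) + (33, 51). λ = (51 - 22)/(33 - 0) ≡ 29/33 mod 53. 33⁻¹ ≡ 45 (mod 53) since 33·45 = 1485 ≡ 1, so λ ≡ 33.
  x = λ² - 0 - 33 = 1089 - 33 ≡ 49; y = λ·(0 - 49) - 22 ≡ 4. → (49, 4)
6Q: (49, 4) + (33, 51). λ = (51 - 4)/(33 - 49) ≡ 47/37 mod 53. 37⁻¹ ≡ 43 (mod 53), so λ ≡ 7.
  x = λ² - 49 - 33 = 49 - 82 ≡ 20; y = λ·(49 - 20) - 4 ≡ 40. → (20, 40)
7Q: (20, 40) + (33, 51). λ = (51 - 40)/(33 - 20) ≡ 11/13 mod 53. 13⁻¹ ≡ 49 (mod 53), so λ ≡ 9.
  x = λ² - 20 - 33 = 81 - 53 ≡ 28; y = λ·(20 - 28) - 40 ≡ 47. → (28, 47)
8Q: (28, 47) + (33, 51). λ = (51 - 47)/(33 - 28) ≡ 4/5 mod 53. 5⁻¹ ≡ 32 (mod 53), so λ ≡ 22.
  x = λ² - 28 - 33 = 484 - 61 ≡ 52; y = λ·(28 - 52) - 47 ≡ 8. → (52, 8)
9Q: (52, 8) + (33, 51). λ = (51 - 8)/(33 - 52) ≡ 43/34 mod 53. 34⁻¹ ≡ 39 (mod 53), so λ ≡ 34.
  x = λ² - 52 - 33 = 1156 - 85 ≡ 11; y = λ·(52 - 11) - 8 ≡ 8. → (11, 8)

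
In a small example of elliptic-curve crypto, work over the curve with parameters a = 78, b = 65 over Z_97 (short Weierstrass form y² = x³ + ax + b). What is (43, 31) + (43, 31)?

tangent at (43, 31): λ = (3·43² + 78)/(2·31) ≡ 96/62. 62⁻¹ ≡ 36 (mod 97) since 62·36 = 2232 ≡ 1, so λ ≡ 96·36 ≡ 61.
  x = λ² - 43 - 43 = 3721 - 86 ≡ 46; y = λ·(43 - 46) - 31 ≡ 77. → (46, 77)

(46, 77)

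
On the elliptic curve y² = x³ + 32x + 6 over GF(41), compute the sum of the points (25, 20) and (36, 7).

(39, 4)

(25, 20) + (36, 7). λ = (7 - 20)/(36 - 25) ≡ 28/11 mod 41. 11⁻¹ ≡ 15 (mod 41), so λ ≡ 10.
  x = λ² - 25 - 36 = 100 - 61 ≡ 39; y = λ·(25 - 39) - 20 ≡ 4. → (39, 4)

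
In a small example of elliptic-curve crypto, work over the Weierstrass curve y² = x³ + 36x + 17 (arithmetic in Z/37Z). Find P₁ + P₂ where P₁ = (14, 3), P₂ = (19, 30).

(8, 22)

(14, 3) + (19, 30). λ = (30 - 3)/(19 - 14) ≡ 27/5 mod 37. 5⁻¹ ≡ 15 (mod 37) since 5·15 = 75 ≡ 1, so λ ≡ 35.
  x = λ² - 14 - 19 = 1225 - 33 ≡ 8; y = λ·(14 - 8) - 3 ≡ 22. → (8, 22)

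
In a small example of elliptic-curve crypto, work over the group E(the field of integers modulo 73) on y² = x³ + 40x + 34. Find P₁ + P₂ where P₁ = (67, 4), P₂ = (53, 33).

(67, 4) + (53, 33). λ = (33 - 4)/(53 - 67) ≡ 29/59 mod 73. 59⁻¹ ≡ 26 (mod 73), so λ ≡ 24.
  x = λ² - 67 - 53 = 576 - 120 ≡ 18; y = λ·(67 - 18) - 4 ≡ 4. → (18, 4)

(18, 4)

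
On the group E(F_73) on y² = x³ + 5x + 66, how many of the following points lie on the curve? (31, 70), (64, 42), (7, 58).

2

(31, 70): 70² ≡ 9, rhs ≡ 9 → on.
(64, 42): 42² ≡ 12, rhs ≡ 22 → off.
(7, 58): 58² ≡ 6, rhs ≡ 6 → on.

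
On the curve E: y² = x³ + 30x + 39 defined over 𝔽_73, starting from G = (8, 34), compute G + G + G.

(6, 17)

Repeated addition: build up to 3G.
2G: tangent at (8, 34): λ = (3·8² + 30)/(2·34) ≡ 3/68. 68⁻¹ ≡ 29 (mod 73), so λ ≡ 3·29 ≡ 14.
  x = λ² - 8 - 8 = 196 - 16 ≡ 34; y = λ·(8 - 34) - 34 ≡ 40. → (34, 40)
3G: (34, 40) + (8, 34). λ = (34 - 40)/(8 - 34) ≡ 67/47 mod 73. 47⁻¹ ≡ 14 (mod 73) since 47·14 = 658 ≡ 1, so λ ≡ 62.
  x = λ² - 34 - 8 = 3844 - 42 ≡ 6; y = λ·(34 - 6) - 40 ≡ 17. → (6, 17)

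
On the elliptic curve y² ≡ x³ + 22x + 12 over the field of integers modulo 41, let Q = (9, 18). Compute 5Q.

(3, 8)

Repeated addition: build up to 5Q.
2Q: tangent at (9, 18): λ = (3·9² + 22)/(2·18) ≡ 19/36. 36⁻¹ ≡ 8 (mod 41) since 36·8 = 288 ≡ 1, so λ ≡ 19·8 ≡ 29.
  x = λ² - 9 - 9 = 841 - 18 ≡ 3; y = λ·(9 - 3) - 18 ≡ 33. → (3, 33)
3Q: (3, 33) + (9, 18). λ = (18 - 33)/(9 - 3) ≡ 26/6 mod 41. 6⁻¹ ≡ 7 (mod 41), so λ ≡ 18.
  x = λ² - 3 - 9 = 324 - 12 ≡ 25; y = λ·(3 - 25) - 33 ≡ 22. → (25, 22)
4Q: (25, 22) + (9, 18). λ = (18 - 22)/(9 - 25) ≡ 37/25 mod 41. 25⁻¹ ≡ 23 (mod 41), so λ ≡ 31.
  x = λ² - 25 - 9 = 961 - 34 ≡ 25; y = λ·(25 - 25) - 22 ≡ 19. → (25, 19)
5Q: (25, 19) + (9, 18). λ = (18 - 19)/(9 - 25) ≡ 40/25 mod 41. 25⁻¹ ≡ 23 (mod 41), so λ ≡ 18.
  x = λ² - 25 - 9 = 324 - 34 ≡ 3; y = λ·(25 - 3) - 19 ≡ 8. → (3, 8)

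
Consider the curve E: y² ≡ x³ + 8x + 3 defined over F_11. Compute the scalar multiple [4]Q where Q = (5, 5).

O

Double-and-add on 4 = (100)₂. Start with Q = (5, 5) for the leading 1-bit.
double: tangent at (5, 5): λ = (3·5² + 8)/(2·5) ≡ 6/10. 10⁻¹ ≡ 10 (mod 11) since 10·10 = 100 ≡ 1, so λ ≡ 6·10 ≡ 5.
  x = λ² - 5 - 5 = 25 - 10 ≡ 4; y = λ·(5 - 4) - 5 ≡ 0. → (4, 0)
double: (4, 0) + (4, 0): same x and y₁ ≡ -y₂, so the sum is the point at infinity.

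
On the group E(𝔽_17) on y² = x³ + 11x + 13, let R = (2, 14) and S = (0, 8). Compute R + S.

(7, 5)

(2, 14) + (0, 8). λ = (8 - 14)/(0 - 2) ≡ 11/15 mod 17. 15⁻¹ ≡ 8 (mod 17) since 15·8 = 120 ≡ 1, so λ ≡ 3.
  x = λ² - 2 - 0 = 9 - 2 ≡ 7; y = λ·(2 - 7) - 14 ≡ 5. → (7, 5)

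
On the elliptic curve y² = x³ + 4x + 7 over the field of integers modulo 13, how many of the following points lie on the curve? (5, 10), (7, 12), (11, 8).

2

(5, 10): 10² ≡ 9, rhs ≡ 9 → on.
(7, 12): 12² ≡ 1, rhs ≡ 1 → on.
(11, 8): 8² ≡ 12, rhs ≡ 4 → off.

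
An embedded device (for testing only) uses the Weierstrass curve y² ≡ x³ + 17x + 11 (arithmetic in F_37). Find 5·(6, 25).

(2, 4)

Write G = (6, 25).
Double-and-add on 5 = (101)₂. Start with G = (6, 25) for the leading 1-bit.
double: tangent at (6, 25): λ = (3·6² + 17)/(2·25) ≡ 14/13. 13⁻¹ ≡ 20 (mod 37), so λ ≡ 14·20 ≡ 21.
  x = λ² - 6 - 6 = 441 - 12 ≡ 22; y = λ·(6 - 22) - 25 ≡ 9. → (22, 9)
double: tangent at (22, 9): λ = (3·22² + 17)/(2·9) ≡ 26/18. 18⁻¹ ≡ 35 (mod 37), so λ ≡ 26·35 ≡ 22.
  x = λ² - 22 - 22 = 484 - 44 ≡ 33; y = λ·(22 - 33) - 9 ≡ 8. → (33, 8)
add G: (33, 8) + (6, 25). λ = (25 - 8)/(6 - 33) ≡ 17/10 mod 37. 10⁻¹ ≡ 26 (mod 37) since 10·26 = 260 ≡ 1, so λ ≡ 35.
  x = λ² - 33 - 6 = 1225 - 39 ≡ 2; y = λ·(33 - 2) - 8 ≡ 4. → (2, 4)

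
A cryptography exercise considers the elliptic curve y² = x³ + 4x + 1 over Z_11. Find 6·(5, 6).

Write G = (5, 6).
Double-and-add on 6 = (110)₂. Start with G = (5, 6) for the leading 1-bit.
double: tangent at (5, 6): λ = (3·5² + 4)/(2·6) ≡ 2/1. 1⁻¹ ≡ 1 (mod 11), so λ ≡ 2·1 ≡ 2.
  x = λ² - 5 - 5 = 4 - 10 ≡ 5; y = λ·(5 - 5) - 6 ≡ 5. → (5, 5)
add G: (5, 5) + (5, 6): same x and y₁ ≡ -y₂, so the sum is O.
double: O + O = O (identity).

O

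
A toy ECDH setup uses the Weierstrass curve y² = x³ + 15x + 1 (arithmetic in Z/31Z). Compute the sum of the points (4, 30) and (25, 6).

(9, 20)

(4, 30) + (25, 6). λ = (6 - 30)/(25 - 4) ≡ 7/21 mod 31. 21⁻¹ ≡ 3 (mod 31), so λ ≡ 21.
  x = λ² - 4 - 25 = 441 - 29 ≡ 9; y = λ·(4 - 9) - 30 ≡ 20. → (9, 20)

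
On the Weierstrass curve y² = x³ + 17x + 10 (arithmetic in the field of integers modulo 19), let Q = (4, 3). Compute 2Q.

(17, 5)

tangent at (4, 3): λ = (3·4² + 17)/(2·3) ≡ 8/6. 6⁻¹ ≡ 16 (mod 19) since 6·16 = 96 ≡ 1, so λ ≡ 8·16 ≡ 14.
  x = λ² - 4 - 4 = 196 - 8 ≡ 17; y = λ·(4 - 17) - 3 ≡ 5. → (17, 5)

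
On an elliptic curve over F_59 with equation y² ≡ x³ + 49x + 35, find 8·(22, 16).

Write Q = (22, 16).
Double-and-add on 8 = (1000)₂. Start with Q = (22, 16) for the leading 1-bit.
double: tangent at (22, 16): λ = (3·22² + 49)/(2·16) ≡ 26/32. 32⁻¹ ≡ 24 (mod 59) since 32·24 = 768 ≡ 1, so λ ≡ 26·24 ≡ 34.
  x = λ² - 22 - 22 = 1156 - 44 ≡ 50; y = λ·(22 - 50) - 16 ≡ 35. → (50, 35)
double: tangent at (50, 35): λ = (3·50² + 49)/(2·35) ≡ 56/11. 11⁻¹ ≡ 43 (mod 59), so λ ≡ 56·43 ≡ 48.
  x = λ² - 50 - 50 = 2304 - 100 ≡ 21; y = λ·(50 - 21) - 35 ≡ 0. → (21, 0)
double: (21, 0) + (21, 0): same x and y₁ ≡ -y₂, so the sum is O.

O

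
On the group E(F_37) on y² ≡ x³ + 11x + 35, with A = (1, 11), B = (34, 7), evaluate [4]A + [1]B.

(28, 24)

First 4A:
Double-and-add on 4 = (100)₂. Start with A = (1, 11) for the leading 1-bit.
double: tangent at (1, 11): λ = (3·1² + 11)/(2·11) ≡ 14/22. 22⁻¹ ≡ 32 (mod 37), so λ ≡ 14·32 ≡ 4.
  x = λ² - 1 - 1 = 16 - 2 ≡ 14; y = λ·(1 - 14) - 11 ≡ 11. → (14, 11)
double: tangent at (14, 11): λ = (3·14² + 11)/(2·11) ≡ 7/22. 22⁻¹ ≡ 32 (mod 37), so λ ≡ 7·32 ≡ 2.
  x = λ² - 14 - 14 = 4 - 28 ≡ 13; y = λ·(14 - 13) - 11 ≡ 28. → (13, 28)
4A = (13, 28).
Finally 4A + B:
(13, 28) + (34, 7). λ = (7 - 28)/(34 - 13) ≡ 16/21 mod 37. 21⁻¹ ≡ 30 (mod 37), so λ ≡ 36.
  x = λ² - 13 - 34 = 1296 - 47 ≡ 28; y = λ·(13 - 28) - 28 ≡ 24. → (28, 24)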